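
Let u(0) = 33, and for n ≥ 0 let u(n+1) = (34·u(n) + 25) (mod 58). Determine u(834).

15

Computing terms: u(0) = 33, u(1) = 45, u(2) = 47, u(3) = 57, u(4) = 49, u(5) = 9, u(6) = 41, u(7) = 27, u(8) = 15, u(9) = 13, u(10) = 3, u(11) = 11, u(12) = 51, u(13) = 19, u(14) = 33.
The sequence repeats with period 14.
(834 - 0) mod 14 = 8, so u(834) = u(8) = 15.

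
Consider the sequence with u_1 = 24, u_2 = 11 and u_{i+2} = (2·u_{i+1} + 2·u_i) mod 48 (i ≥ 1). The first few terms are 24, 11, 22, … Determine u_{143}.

32

Listing terms: u_1 = 24; u_2 = 11; u_3 = 22; u_4 = 18; u_5 = 32; u_6 = 4; u_7 = 24; u_8 = 8; u_9 = 16; u_{10} = 0; u_{11} = 32; u_{12} = 16; u_{13} = 0.
Since (u_{12}, u_{13}) = (u_9, u_{10}) = (16, 0) (two consecutive terms determine the rest), the sequence is eventually periodic: after a pre-period of length 8 it cycles with period 3.
For i ≥ 9, u_i depends only on (i - 9) mod 3. (143 - 9) mod 3 = 2, so u_{143} = u_{11} = 32.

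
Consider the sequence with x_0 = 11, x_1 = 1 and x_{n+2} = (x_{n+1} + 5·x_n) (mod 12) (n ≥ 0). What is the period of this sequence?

x_0 = 11,  x_1 = 1,  x_2 = 8,  x_3 = 1,  x_4 = 5,  x_5 = 10,  x_6 = 11,  x_7 = 1.
The sequence repeats with period 6.

6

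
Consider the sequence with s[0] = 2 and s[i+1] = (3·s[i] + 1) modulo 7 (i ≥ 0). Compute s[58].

6

s[0] = 2; s[1] = 0; s[2] = 1; s[3] = 4; s[4] = 6; s[5] = 5; s[6] = 2.
The sequence repeats with period 6.
So s[58] = s[0 + ((58-0) mod 6)] = s[4] = 6.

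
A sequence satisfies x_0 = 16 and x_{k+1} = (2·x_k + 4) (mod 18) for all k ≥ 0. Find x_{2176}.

10

x_0 = 16, x_1 = 0, x_2 = 4, x_3 = 12, x_4 = 10, x_5 = 6, x_6 = 16.
Since x_6 = x_0 = 16, the sequence is periodic with period 6.
So x_{2176} = x_{0 + ((2176-0) mod 6)} = x_4 = 10.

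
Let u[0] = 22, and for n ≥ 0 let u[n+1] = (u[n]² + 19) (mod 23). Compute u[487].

2

Computing terms: u[0] = 22,  u[1] = 20,  u[2] = 5,  u[3] = 21,  u[4] = 0,  u[5] = 19,  u[6] = 12,  u[7] = 2,  u[8] = 0.
Since u[8] = u[4] = 0, the sequence is eventually periodic: after a pre-period of length 4 it cycles with period 4.
For n ≥ 4, u[n] depends only on (n - 4) mod 4. (487 - 4) mod 4 = 3, so u[487] = u[7] = 2.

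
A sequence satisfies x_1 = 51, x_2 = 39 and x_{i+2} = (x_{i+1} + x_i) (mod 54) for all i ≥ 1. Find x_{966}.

24

Computing terms: x_1 = 51,  x_2 = 39,  x_3 = 36,  x_4 = 21,  x_5 = 3,  x_6 = 24,  x_7 = 27,  x_8 = 51,  x_9 = 24,  x_{10} = 21,  x_{11} = 45,  x_{12} = 12,  x_{13} = 3,  x_{14} = 15,  x_{15} = 18,  x_{16} = 33,  x_{17} = 51,  x_{18} = 30,  x_{19} = 27,  x_{20} = 3,  x_{21} = 30,  x_{22} = 33,  x_{23} = 9,  x_{24} = 42,  x_{25} = 51,  x_{26} = 39.
Since (x_{25}, x_{26}) = (x_1, x_2) = (51, 39) (two consecutive terms determine the rest), the sequence is periodic with period 24.
So x_{966} = x_{1 + ((966-1) mod 24)} = x_6 = 24.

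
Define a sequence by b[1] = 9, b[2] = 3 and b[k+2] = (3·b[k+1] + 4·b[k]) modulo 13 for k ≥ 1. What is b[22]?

Listing terms: b[1] = 9; b[2] = 3; b[3] = 6; b[4] = 4; b[5] = 10; b[6] = 7; b[7] = 9; b[8] = 3.
The sequence repeats with period 6.
So b[22] = b[1 + ((22-1) mod 6)] = b[4] = 4.

4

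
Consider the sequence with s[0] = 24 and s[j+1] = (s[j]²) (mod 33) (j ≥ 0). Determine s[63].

We have s[0] = 24, s[1] = 15, s[2] = 27, s[3] = 3, s[4] = 9, s[5] = 15.
Since s[5] = s[1] = 15, the sequence is eventually periodic: after a pre-period of length 1 it cycles with period 4.
For j ≥ 1, s[j] depends only on (j - 1) mod 4. (63 - 1) mod 4 = 2, so s[63] = s[3] = 3.

3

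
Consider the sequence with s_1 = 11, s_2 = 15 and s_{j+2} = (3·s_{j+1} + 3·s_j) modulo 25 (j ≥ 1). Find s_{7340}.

19

We have s_1 = 11, s_2 = 15, s_3 = 3, s_4 = 4, s_5 = 21, s_6 = 0, s_7 = 13, s_8 = 14, s_9 = 6, s_{10} = 10, s_{11} = 23, s_{12} = 24, s_{13} = 16, s_{14} = 20, s_{15} = 8, s_{16} = 9, s_{17} = 1, s_{18} = 5, s_{19} = 18, s_{20} = 19, s_{21} = 11, s_{22} = 15.
The sequence repeats with period 20.
(7340 - 1) mod 20 = 19, so s_{7340} = s_{20} = 19.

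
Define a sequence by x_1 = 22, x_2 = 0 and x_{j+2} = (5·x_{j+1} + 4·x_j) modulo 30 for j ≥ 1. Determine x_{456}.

10

We have x_1 = 22, x_2 = 0, x_3 = 28, x_4 = 20, x_5 = 2, x_6 = 0, x_7 = 8, x_8 = 10, x_9 = 22, x_{10} = 0.
Since (x_9, x_{10}) = (x_1, x_2) = (22, 0) (two consecutive terms determine the rest), the sequence is periodic with period 8.
(456 - 1) mod 8 = 7, so x_{456} = x_8 = 10.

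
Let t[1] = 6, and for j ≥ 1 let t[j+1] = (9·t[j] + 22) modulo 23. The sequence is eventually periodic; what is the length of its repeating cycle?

11

We have t[1] = 6; t[2] = 7; t[3] = 16; t[4] = 5; t[5] = 21; t[6] = 4; t[7] = 12; t[8] = 15; t[9] = 19; t[10] = 9; t[11] = 11; t[12] = 6.
The sequence repeats with period 11.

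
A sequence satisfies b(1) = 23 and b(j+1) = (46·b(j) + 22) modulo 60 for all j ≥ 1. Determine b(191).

Listing terms: b(1) = 23, b(2) = 0, b(3) = 22, b(4) = 14, b(5) = 6, b(6) = 58, b(7) = 50, b(8) = 42, b(9) = 34, b(10) = 26, b(11) = 18, b(12) = 10, b(13) = 2, b(14) = 54, b(15) = 46, b(16) = 38, b(17) = 30, b(18) = 22.
Since b(18) = b(3) = 22, the sequence is eventually periodic: after a pre-period of length 2 it cycles with period 15.
For j ≥ 3, b(j) depends only on (j - 3) mod 15. (191 - 3) mod 15 = 8, so b(191) = b(11) = 18.

18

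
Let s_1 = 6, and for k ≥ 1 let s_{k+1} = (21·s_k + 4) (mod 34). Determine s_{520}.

26

Listing terms: s_1 = 6, s_2 = 28, s_3 = 14, s_4 = 26, s_5 = 6.
Since s_5 = s_1 = 6, the sequence is periodic with period 4.
So s_{520} = s_{1 + ((520-1) mod 4)} = s_4 = 26.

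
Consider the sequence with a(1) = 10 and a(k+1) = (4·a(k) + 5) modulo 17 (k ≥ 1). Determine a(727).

Listing terms: a(1) = 10; a(2) = 11; a(3) = 15; a(4) = 14; a(5) = 10.
The sequence repeats with period 4.
(727 - 1) mod 4 = 2, so a(727) = a(3) = 15.

15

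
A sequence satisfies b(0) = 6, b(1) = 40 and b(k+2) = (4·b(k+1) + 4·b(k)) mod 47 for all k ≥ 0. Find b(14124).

43

Computing terms: b(0) = 6, b(1) = 40, b(2) = 43, b(3) = 3, b(4) = 43, b(5) = 43, b(6) = 15, b(7) = 44, b(8) = 1, b(9) = 39, b(10) = 19, b(11) = 44, b(12) = 17, b(13) = 9, b(14) = 10, b(15) = 29, b(16) = 15, b(17) = 35, b(18) = 12, b(19) = 0, b(20) = 1, b(21) = 4, b(22) = 20, b(23) = 2, b(24) = 41, b(25) = 31, b(26) = 6, b(27) = 7, b(28) = 5, b(29) = 1, b(30) = 24, b(31) = 6, b(32) = 26, b(33) = 34, b(34) = 5, b(35) = 15, b(36) = 33, b(37) = 4, b(38) = 7, b(39) = 44, b(40) = 16, b(41) = 5, b(42) = 37, b(43) = 27, b(44) = 21, b(45) = 4, b(46) = 6, b(47) = 40.
Since (b(46), b(47)) = (b(0), b(1)) = (6, 40) (two consecutive terms determine the rest), the sequence is periodic with period 46.
(14124 - 0) mod 46 = 2, so b(14124) = b(2) = 43.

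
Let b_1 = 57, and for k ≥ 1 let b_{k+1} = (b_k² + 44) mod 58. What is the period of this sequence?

3

b_1 = 57,  b_2 = 45,  b_3 = 39,  b_4 = 57.
Since b_4 = b_1 = 57, the sequence is periodic with period 3.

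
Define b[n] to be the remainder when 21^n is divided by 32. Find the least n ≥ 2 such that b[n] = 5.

5

b[1] = 21,  b[2] = 25,  b[3] = 13,  b[4] = 17,  b[5] = 5,  b[6] = 9,  b[7] = 29,  b[8] = 1,  b[9] = 21.
The sequence repeats with period 8.
The value 5 first appears (with n ≥ 2) at b[5].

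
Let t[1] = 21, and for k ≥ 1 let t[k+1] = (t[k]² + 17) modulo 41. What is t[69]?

t[1] = 21; t[2] = 7; t[3] = 25; t[4] = 27; t[5] = 8; t[6] = 40; t[7] = 18; t[8] = 13; t[9] = 22; t[10] = 9; t[11] = 16; t[12] = 27.
Since t[12] = t[4] = 27, the sequence is eventually periodic: after a pre-period of length 3 it cycles with period 8.
For k ≥ 4, t[k] depends only on (k - 4) mod 8. (69 - 4) mod 8 = 1, so t[69] = t[5] = 8.

8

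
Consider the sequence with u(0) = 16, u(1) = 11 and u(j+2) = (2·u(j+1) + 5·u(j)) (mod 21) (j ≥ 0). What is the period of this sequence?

24

We have u(0) = 16; u(1) = 11; u(2) = 18; u(3) = 7; u(4) = 20; u(5) = 12; u(6) = 19; u(7) = 14; u(8) = 18; u(9) = 1; u(10) = 8; u(11) = 0; u(12) = 19; u(13) = 17; u(14) = 3; u(15) = 7; u(16) = 8; u(17) = 9; u(18) = 16; u(19) = 14; u(20) = 3; u(21) = 13; u(22) = 20; u(23) = 0; u(24) = 16; u(25) = 11.
The sequence repeats with period 24.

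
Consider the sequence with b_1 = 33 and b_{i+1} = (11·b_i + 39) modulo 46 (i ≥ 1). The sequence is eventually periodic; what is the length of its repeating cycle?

22

Listing terms: b_1 = 33; b_2 = 34; b_3 = 45; b_4 = 28; b_5 = 25; b_6 = 38; b_7 = 43; b_8 = 6; b_9 = 13; b_{10} = 44; b_{11} = 17; b_{12} = 42; b_{13} = 41; b_{14} = 30; b_{15} = 1; b_{16} = 4; b_{17} = 37; b_{18} = 32; b_{19} = 23; b_{20} = 16; b_{21} = 31; b_{22} = 12; b_{23} = 33.
The sequence repeats with period 22.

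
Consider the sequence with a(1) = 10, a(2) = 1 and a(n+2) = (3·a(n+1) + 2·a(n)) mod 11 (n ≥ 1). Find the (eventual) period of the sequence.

We have a(1) = 10; a(2) = 1; a(3) = 1; a(4) = 5; a(5) = 6; a(6) = 6; a(7) = 8; a(8) = 3; a(9) = 3; a(10) = 4; a(11) = 7; a(12) = 7; a(13) = 2; a(14) = 9; a(15) = 9; a(16) = 1; a(17) = 10; a(18) = 10; a(19) = 6; a(20) = 5; a(21) = 5; a(22) = 3; a(23) = 8; a(24) = 8; a(25) = 7; a(26) = 4; a(27) = 4; a(28) = 9; a(29) = 2; a(30) = 2; a(31) = 10; a(32) = 1.
Since (a(31), a(32)) = (a(1), a(2)) = (10, 1) (two consecutive terms determine the rest), the sequence is periodic with period 30.

30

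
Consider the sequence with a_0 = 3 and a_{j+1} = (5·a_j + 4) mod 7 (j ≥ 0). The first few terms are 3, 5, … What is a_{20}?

1

We have a_0 = 3; a_1 = 5; a_2 = 1; a_3 = 2; a_4 = 0; a_5 = 4; a_6 = 3.
Since a_6 = a_0 = 3, the sequence is periodic with period 6.
(20 - 0) mod 6 = 2, so a_{20} = a_2 = 1.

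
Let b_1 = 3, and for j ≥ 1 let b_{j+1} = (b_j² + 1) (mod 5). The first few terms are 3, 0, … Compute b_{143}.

b_1 = 3, b_2 = 0, b_3 = 1, b_4 = 2, b_5 = 0.
Since b_5 = b_2 = 0, the sequence is eventually periodic: after a pre-period of length 1 it cycles with period 3.
For j ≥ 2, b_j depends only on (j - 2) mod 3. (143 - 2) mod 3 = 0, so b_{143} = b_2 = 0.

0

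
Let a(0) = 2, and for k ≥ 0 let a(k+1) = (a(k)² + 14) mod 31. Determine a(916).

16

We have a(0) = 2, a(1) = 18, a(2) = 28, a(3) = 23, a(4) = 16, a(5) = 22, a(6) = 2.
Since a(6) = a(0) = 2, the sequence is periodic with period 6.
(916 - 0) mod 6 = 4, so a(916) = a(4) = 16.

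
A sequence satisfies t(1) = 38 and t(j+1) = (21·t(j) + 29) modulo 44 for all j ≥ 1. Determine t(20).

13

t(1) = 38,  t(2) = 35,  t(3) = 16,  t(4) = 13,  t(5) = 38.
Since t(5) = t(1) = 38, the sequence is periodic with period 4.
(20 - 1) mod 4 = 3, so t(20) = t(4) = 13.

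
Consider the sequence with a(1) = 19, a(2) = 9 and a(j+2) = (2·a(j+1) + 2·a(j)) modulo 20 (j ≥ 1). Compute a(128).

Listing terms: a(1) = 19, a(2) = 9, a(3) = 16, a(4) = 10, a(5) = 12, a(6) = 4, a(7) = 12, a(8) = 12, a(9) = 8, a(10) = 0, a(11) = 16, a(12) = 12, a(13) = 16, a(14) = 16, a(15) = 4, a(16) = 0, a(17) = 8, a(18) = 16, a(19) = 8, a(20) = 8, a(21) = 12, a(22) = 0, a(23) = 4, a(24) = 8, a(25) = 4, a(26) = 4, a(27) = 16, a(28) = 0, a(29) = 12, a(30) = 4.
Since (a(29), a(30)) = (a(5), a(6)) = (12, 4) (two consecutive terms determine the rest), the sequence is eventually periodic: after a pre-period of length 4 it cycles with period 24.
For j ≥ 5, a(j) depends only on (j - 5) mod 24. (128 - 5) mod 24 = 3, so a(128) = a(8) = 12.

12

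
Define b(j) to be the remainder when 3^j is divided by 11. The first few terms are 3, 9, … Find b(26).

3

Computing terms: b(1) = 3; b(2) = 9; b(3) = 5; b(4) = 4; b(5) = 1; b(6) = 3.
Since b(6) = b(1) = 3, the sequence is periodic with period 5.
(26 - 1) mod 5 = 0, so b(26) = b(1) = 3.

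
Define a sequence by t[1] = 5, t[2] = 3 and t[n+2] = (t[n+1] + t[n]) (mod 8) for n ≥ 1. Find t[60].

6

We have t[1] = 5,  t[2] = 3,  t[3] = 0,  t[4] = 3,  t[5] = 3,  t[6] = 6,  t[7] = 1,  t[8] = 7,  t[9] = 0,  t[10] = 7,  t[11] = 7,  t[12] = 6,  t[13] = 5,  t[14] = 3.
Since (t[13], t[14]) = (t[1], t[2]) = (5, 3) (two consecutive terms determine the rest), the sequence is periodic with period 12.
So t[60] = t[1 + ((60-1) mod 12)] = t[12] = 6.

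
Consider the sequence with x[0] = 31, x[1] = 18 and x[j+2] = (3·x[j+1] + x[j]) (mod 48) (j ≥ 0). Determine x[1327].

We have x[0] = 31, x[1] = 18, x[2] = 37, x[3] = 33, x[4] = 40, x[5] = 9, x[6] = 19, x[7] = 18, x[8] = 25, x[9] = 45, x[10] = 16, x[11] = 45, x[12] = 7, x[13] = 18, x[14] = 13, x[15] = 9, x[16] = 40, x[17] = 33, x[18] = 43, x[19] = 18, x[20] = 1, x[21] = 21, x[22] = 16, x[23] = 21, x[24] = 31, x[25] = 18.
Since (x[24], x[25]) = (x[0], x[1]) = (31, 18) (two consecutive terms determine the rest), the sequence is periodic with period 24.
(1327 - 0) mod 24 = 7, so x[1327] = x[7] = 18.

18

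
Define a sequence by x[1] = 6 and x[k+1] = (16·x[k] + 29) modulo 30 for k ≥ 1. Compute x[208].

Computing terms: x[1] = 6; x[2] = 5; x[3] = 19; x[4] = 3; x[5] = 17; x[6] = 1; x[7] = 15; x[8] = 29; x[9] = 13; x[10] = 27; x[11] = 11; x[12] = 25; x[13] = 9; x[14] = 23; x[15] = 7; x[16] = 21; x[17] = 5.
Since x[17] = x[2] = 5, the sequence is eventually periodic: after a pre-period of length 1 it cycles with period 15.
For k ≥ 2, x[k] depends only on (k - 2) mod 15. (208 - 2) mod 15 = 11, so x[208] = x[13] = 9.

9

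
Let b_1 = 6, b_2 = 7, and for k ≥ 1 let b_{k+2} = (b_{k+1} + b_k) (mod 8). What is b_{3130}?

4

b_1 = 6, b_2 = 7, b_3 = 5, b_4 = 4, b_5 = 1, b_6 = 5, b_7 = 6, b_8 = 3, b_9 = 1, b_{10} = 4, b_{11} = 5, b_{12} = 1, b_{13} = 6, b_{14} = 7.
The sequence repeats with period 12.
So b_{3130} = b_{1 + ((3130-1) mod 12)} = b_{10} = 4.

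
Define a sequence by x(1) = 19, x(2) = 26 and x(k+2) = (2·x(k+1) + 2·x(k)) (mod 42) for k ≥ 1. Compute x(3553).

40

Listing terms: x(1) = 19, x(2) = 26, x(3) = 6, x(4) = 22, x(5) = 14, x(6) = 30, x(7) = 4, x(8) = 26, x(9) = 18, x(10) = 4, x(11) = 2, x(12) = 12, x(13) = 28, x(14) = 38, x(15) = 6, x(16) = 4, x(17) = 20, x(18) = 6, x(19) = 10, x(20) = 32, x(21) = 0, x(22) = 22, x(23) = 2, x(24) = 6, x(25) = 16, x(26) = 2, x(27) = 36, x(28) = 34, x(29) = 14, x(30) = 12, x(31) = 10, x(32) = 2, x(33) = 24, x(34) = 10, x(35) = 26, x(36) = 30, x(37) = 28, x(38) = 32, x(39) = 36, x(40) = 10, x(41) = 8, x(42) = 36, x(43) = 4, x(44) = 38, x(45) = 0, x(46) = 34, x(47) = 26, x(48) = 36, x(49) = 40, x(50) = 26, x(51) = 6.
Since (x(50), x(51)) = (x(2), x(3)) = (26, 6) (two consecutive terms determine the rest), the sequence is eventually periodic: after a pre-period of length 1 it cycles with period 48.
For k ≥ 2, x(k) depends only on (k - 2) mod 48. (3553 - 2) mod 48 = 47, so x(3553) = x(49) = 40.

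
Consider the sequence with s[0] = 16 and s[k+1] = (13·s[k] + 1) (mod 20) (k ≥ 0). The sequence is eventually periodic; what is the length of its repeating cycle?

4

Listing terms: s[0] = 16, s[1] = 9, s[2] = 18, s[3] = 15, s[4] = 16.
Since s[4] = s[0] = 16, the sequence is periodic with period 4.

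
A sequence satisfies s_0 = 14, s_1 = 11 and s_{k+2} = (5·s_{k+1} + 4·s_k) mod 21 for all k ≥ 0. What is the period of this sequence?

48

s_0 = 14,  s_1 = 11,  s_2 = 6,  s_3 = 11,  s_4 = 16,  s_5 = 19,  s_6 = 12,  s_7 = 10,  s_8 = 14,  s_9 = 5,  s_{10} = 18,  s_{11} = 5,  s_{12} = 13,  s_{13} = 1,  s_{14} = 15,  s_{15} = 16,  s_{16} = 14,  s_{17} = 8,  s_{18} = 12,  s_{19} = 8,  s_{20} = 4,  s_{21} = 10,  s_{22} = 3,  s_{23} = 13,  s_{24} = 14,  s_{25} = 17,  s_{26} = 15,  s_{27} = 17,  s_{28} = 19,  s_{29} = 16,  s_{30} = 9,  s_{31} = 4,  s_{32} = 14,  s_{33} = 2,  s_{34} = 3,  s_{35} = 2,  s_{36} = 1,  s_{37} = 13,  s_{38} = 6,  s_{39} = 19,  s_{40} = 14,  s_{41} = 20,  s_{42} = 9,  s_{43} = 20,  s_{44} = 10,  s_{45} = 4,  s_{46} = 18,  s_{47} = 1,  s_{48} = 14,  s_{49} = 11.
The sequence repeats with period 48.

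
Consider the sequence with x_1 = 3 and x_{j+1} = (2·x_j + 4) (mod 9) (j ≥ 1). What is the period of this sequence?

Computing terms: x_1 = 3, x_2 = 1, x_3 = 6, x_4 = 7, x_5 = 0, x_6 = 4, x_7 = 3.
Since x_7 = x_1 = 3, the sequence is periodic with period 6.

6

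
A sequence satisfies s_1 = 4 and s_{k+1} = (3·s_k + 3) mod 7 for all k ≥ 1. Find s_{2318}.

s_1 = 4; s_2 = 1; s_3 = 6; s_4 = 0; s_5 = 3; s_6 = 5; s_7 = 4.
The sequence repeats with period 6.
So s_{2318} = s_{1 + ((2318-1) mod 6)} = s_2 = 1.

1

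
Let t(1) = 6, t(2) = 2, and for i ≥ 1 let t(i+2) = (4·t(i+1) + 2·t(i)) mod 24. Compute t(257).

We have t(1) = 6, t(2) = 2, t(3) = 20, t(4) = 12, t(5) = 16, t(6) = 16, t(7) = 0, t(8) = 8, t(9) = 8, t(10) = 0, t(11) = 16, t(12) = 16.
Since (t(11), t(12)) = (t(5), t(6)) = (16, 16) (two consecutive terms determine the rest), the sequence is eventually periodic: after a pre-period of length 4 it cycles with period 6.
For i ≥ 5, t(i) depends only on (i - 5) mod 6. (257 - 5) mod 6 = 0, so t(257) = t(5) = 16.

16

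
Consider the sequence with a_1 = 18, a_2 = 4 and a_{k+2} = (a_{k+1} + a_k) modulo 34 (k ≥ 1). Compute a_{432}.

20

Computing terms: a_1 = 18; a_2 = 4; a_3 = 22; a_4 = 26; a_5 = 14; a_6 = 6; a_7 = 20; a_8 = 26; a_9 = 12; a_{10} = 4; a_{11} = 16; a_{12} = 20; a_{13} = 2; a_{14} = 22; a_{15} = 24; a_{16} = 12; a_{17} = 2; a_{18} = 14; a_{19} = 16; a_{20} = 30; a_{21} = 12; a_{22} = 8; a_{23} = 20; a_{24} = 28; a_{25} = 14; a_{26} = 8; a_{27} = 22; a_{28} = 30; a_{29} = 18; a_{30} = 14; a_{31} = 32; a_{32} = 12; a_{33} = 10; a_{34} = 22; a_{35} = 32; a_{36} = 20; a_{37} = 18; a_{38} = 4.
The sequence repeats with period 36.
(432 - 1) mod 36 = 35, so a_{432} = a_{36} = 20.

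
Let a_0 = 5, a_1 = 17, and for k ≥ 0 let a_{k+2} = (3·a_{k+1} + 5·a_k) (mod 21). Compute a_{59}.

a_0 = 5,  a_1 = 17,  a_2 = 13,  a_3 = 19,  a_4 = 17,  a_5 = 20,  a_6 = 19,  a_7 = 10,  a_8 = 20,  a_9 = 5,  a_{10} = 10,  a_{11} = 13,  a_{12} = 5,  a_{13} = 17.
The sequence repeats with period 12.
So a_{59} = a_{0 + ((59-0) mod 12)} = a_{11} = 13.

13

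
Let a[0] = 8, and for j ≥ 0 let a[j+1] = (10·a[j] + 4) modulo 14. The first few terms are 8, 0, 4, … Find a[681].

Listing terms: a[0] = 8,  a[1] = 0,  a[2] = 4,  a[3] = 2,  a[4] = 10,  a[5] = 6,  a[6] = 8.
Since a[6] = a[0] = 8, the sequence is periodic with period 6.
(681 - 0) mod 6 = 3, so a[681] = a[3] = 2.

2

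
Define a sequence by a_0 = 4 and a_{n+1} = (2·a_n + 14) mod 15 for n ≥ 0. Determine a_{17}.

Computing terms: a_0 = 4, a_1 = 7, a_2 = 13, a_3 = 10, a_4 = 4.
The sequence repeats with period 4.
(17 - 0) mod 4 = 1, so a_{17} = a_1 = 7.

7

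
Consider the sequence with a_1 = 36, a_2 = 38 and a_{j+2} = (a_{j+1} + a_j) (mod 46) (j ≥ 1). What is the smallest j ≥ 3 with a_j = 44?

Computing terms: a_1 = 36; a_2 = 38; a_3 = 28; a_4 = 20; a_5 = 2; a_6 = 22; a_7 = 24; a_8 = 0; a_9 = 24; a_{10} = 24; a_{11} = 2; a_{12} = 26; a_{13} = 28; a_{14} = 8; a_{15} = 36; a_{16} = 44; a_{17} = 34; a_{18} = 32; a_{19} = 20; a_{20} = 6; a_{21} = 26; a_{22} = 32; a_{23} = 12; a_{24} = 44; a_{25} = 10; a_{26} = 8; a_{27} = 18; a_{28} = 26; a_{29} = 44; a_{30} = 24; a_{31} = 22; a_{32} = 0; a_{33} = 22; a_{34} = 22; a_{35} = 44; a_{36} = 20; a_{37} = 18; a_{38} = 38; a_{39} = 10; a_{40} = 2; a_{41} = 12; a_{42} = 14; a_{43} = 26; a_{44} = 40; a_{45} = 20; a_{46} = 14; a_{47} = 34; a_{48} = 2; a_{49} = 36; a_{50} = 38.
Since (a_{49}, a_{50}) = (a_1, a_2) = (36, 38) (two consecutive terms determine the rest), the sequence is periodic with period 48.
The value 44 first appears (with j ≥ 3) at a_{16}.

16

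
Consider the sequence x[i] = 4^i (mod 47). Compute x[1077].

9

Listing terms: x[1] = 4, x[2] = 16, x[3] = 17, x[4] = 21, x[5] = 37, x[6] = 7, x[7] = 28, x[8] = 18, x[9] = 25, x[10] = 6, x[11] = 24, x[12] = 2, x[13] = 8, x[14] = 32, x[15] = 34, x[16] = 42, x[17] = 27, x[18] = 14, x[19] = 9, x[20] = 36, x[21] = 3, x[22] = 12, x[23] = 1, x[24] = 4.
The sequence repeats with period 23.
(1077 - 1) mod 23 = 18, so x[1077] = x[19] = 9.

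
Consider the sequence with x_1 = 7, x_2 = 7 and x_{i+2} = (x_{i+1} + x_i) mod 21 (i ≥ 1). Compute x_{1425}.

7

Computing terms: x_1 = 7, x_2 = 7, x_3 = 14, x_4 = 0, x_5 = 14, x_6 = 14, x_7 = 7, x_8 = 0, x_9 = 7, x_{10} = 7.
The sequence repeats with period 8.
So x_{1425} = x_{1 + ((1425-1) mod 8)} = x_1 = 7.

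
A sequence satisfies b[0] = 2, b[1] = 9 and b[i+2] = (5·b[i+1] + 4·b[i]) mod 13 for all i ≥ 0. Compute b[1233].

b[0] = 2,  b[1] = 9,  b[2] = 1,  b[3] = 2,  b[4] = 1,  b[5] = 0,  b[6] = 4,  b[7] = 7,  b[8] = 12,  b[9] = 10,  b[10] = 7,  b[11] = 10,  b[12] = 0,  b[13] = 1,  b[14] = 5,  b[15] = 3,  b[16] = 9,  b[17] = 5,  b[18] = 9,  b[19] = 0,  b[20] = 10,  b[21] = 11,  b[22] = 4,  b[23] = 12,  b[24] = 11,  b[25] = 12,  b[26] = 0,  b[27] = 9,  b[28] = 6,  b[29] = 1,  b[30] = 3,  b[31] = 6,  b[32] = 3,  b[33] = 0,  b[34] = 12,  b[35] = 8,  b[36] = 10,  b[37] = 4,  b[38] = 8,  b[39] = 4,  b[40] = 0,  b[41] = 3,  b[42] = 2,  b[43] = 9.
Since (b[42], b[43]) = (b[0], b[1]) = (2, 9) (two consecutive terms determine the rest), the sequence is periodic with period 42.
So b[1233] = b[0 + ((1233-0) mod 42)] = b[15] = 3.

3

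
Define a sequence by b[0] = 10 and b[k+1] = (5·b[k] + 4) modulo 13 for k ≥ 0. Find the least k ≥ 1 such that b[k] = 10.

4

b[0] = 10; b[1] = 2; b[2] = 1; b[3] = 9; b[4] = 10.
Since b[4] = b[0] = 10, the sequence is periodic with period 4.
The value 10 next appears (with k ≥ 1) at b[4].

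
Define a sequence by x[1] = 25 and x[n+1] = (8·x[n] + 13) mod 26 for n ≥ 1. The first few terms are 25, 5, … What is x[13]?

25

Computing terms: x[1] = 25, x[2] = 5, x[3] = 1, x[4] = 21, x[5] = 25.
The sequence repeats with period 4.
So x[13] = x[1 + ((13-1) mod 4)] = x[1] = 25.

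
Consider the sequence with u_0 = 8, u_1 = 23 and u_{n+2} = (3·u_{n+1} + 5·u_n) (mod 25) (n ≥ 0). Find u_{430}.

We have u_0 = 8; u_1 = 23; u_2 = 9; u_3 = 17; u_4 = 21; u_5 = 23; u_6 = 24; u_7 = 12; u_8 = 6; u_9 = 3; u_{10} = 14; u_{11} = 7; u_{12} = 16; u_{13} = 8; u_{14} = 4; u_{15} = 2; u_{16} = 1; u_{17} = 13; u_{18} = 19; u_{19} = 22; u_{20} = 11; u_{21} = 18; u_{22} = 9; u_{23} = 17.
Since (u_{22}, u_{23}) = (u_2, u_3) = (9, 17) (two consecutive terms determine the rest), the sequence is eventually periodic: after a pre-period of length 2 it cycles with period 20.
For n ≥ 2, u_n depends only on (n - 2) mod 20. (430 - 2) mod 20 = 8, so u_{430} = u_{10} = 14.

14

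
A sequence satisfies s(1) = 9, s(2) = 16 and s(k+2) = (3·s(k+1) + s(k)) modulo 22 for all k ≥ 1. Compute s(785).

Computing terms: s(1) = 9, s(2) = 16, s(3) = 13, s(4) = 11, s(5) = 2, s(6) = 17, s(7) = 9, s(8) = 0, s(9) = 9, s(10) = 5, s(11) = 2, s(12) = 11, s(13) = 13, s(14) = 6, s(15) = 9, s(16) = 11, s(17) = 20, s(18) = 5, s(19) = 13, s(20) = 0, s(21) = 13, s(22) = 17, s(23) = 20, s(24) = 11, s(25) = 9, s(26) = 16.
The sequence repeats with period 24.
So s(785) = s(1 + ((785-1) mod 24)) = s(17) = 20.

20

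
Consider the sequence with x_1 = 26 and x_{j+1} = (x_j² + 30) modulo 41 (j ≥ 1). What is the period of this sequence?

3

Listing terms: x_1 = 26, x_2 = 9, x_3 = 29, x_4 = 10, x_5 = 7, x_6 = 38, x_7 = 39, x_8 = 34, x_9 = 38.
Since x_9 = x_6 = 38, the sequence is eventually periodic: after a pre-period of length 5 it cycles with period 3.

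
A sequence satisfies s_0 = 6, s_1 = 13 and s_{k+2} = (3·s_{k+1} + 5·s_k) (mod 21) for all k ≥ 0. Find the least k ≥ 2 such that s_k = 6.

We have s_0 = 6, s_1 = 13, s_2 = 6, s_3 = 20, s_4 = 6, s_5 = 13.
Since (s_4, s_5) = (s_0, s_1) = (6, 13) (two consecutive terms determine the rest), the sequence is periodic with period 4.
The value 6 first appears (with k ≥ 2) at s_2.

2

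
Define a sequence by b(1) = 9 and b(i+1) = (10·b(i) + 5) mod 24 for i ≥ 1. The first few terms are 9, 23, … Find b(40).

b(1) = 9; b(2) = 23; b(3) = 19; b(4) = 3; b(5) = 11; b(6) = 19.
Since b(6) = b(3) = 19, the sequence is eventually periodic: after a pre-period of length 2 it cycles with period 3.
For i ≥ 3, b(i) depends only on (i - 3) mod 3. (40 - 3) mod 3 = 1, so b(40) = b(4) = 3.

3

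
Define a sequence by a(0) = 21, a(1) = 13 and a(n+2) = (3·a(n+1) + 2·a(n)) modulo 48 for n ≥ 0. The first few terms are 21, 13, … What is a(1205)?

37

We have a(0) = 21; a(1) = 13; a(2) = 33; a(3) = 29; a(4) = 9; a(5) = 37; a(6) = 33; a(7) = 29.
Since (a(6), a(7)) = (a(2), a(3)) = (33, 29) (two consecutive terms determine the rest), the sequence is eventually periodic: after a pre-period of length 2 it cycles with period 4.
For n ≥ 2, a(n) depends only on (n - 2) mod 4. (1205 - 2) mod 4 = 3, so a(1205) = a(5) = 37.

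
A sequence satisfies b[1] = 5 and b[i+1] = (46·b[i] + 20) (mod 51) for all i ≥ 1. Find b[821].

Computing terms: b[1] = 5,  b[2] = 46,  b[3] = 45,  b[4] = 50,  b[5] = 25,  b[6] = 48,  b[7] = 35,  b[8] = 49,  b[9] = 30,  b[10] = 23,  b[11] = 7,  b[12] = 36,  b[13] = 44,  b[14] = 4,  b[15] = 0,  b[16] = 20,  b[17] = 22,  b[18] = 12,  b[19] = 11,  b[20] = 16,  b[21] = 42,  b[22] = 14,  b[23] = 1,  b[24] = 15,  b[25] = 47,  b[26] = 40,  b[27] = 24,  b[28] = 2,  b[29] = 10,  b[30] = 21,  b[31] = 17,  b[32] = 37,  b[33] = 39,  b[34] = 29,  b[35] = 28,  b[36] = 33,  b[37] = 8,  b[38] = 31,  b[39] = 18,  b[40] = 32,  b[41] = 13,  b[42] = 6,  b[43] = 41,  b[44] = 19,  b[45] = 27,  b[46] = 38,  b[47] = 34,  b[48] = 3,  b[49] = 5.
The sequence repeats with period 48.
So b[821] = b[1 + ((821-1) mod 48)] = b[5] = 25.

25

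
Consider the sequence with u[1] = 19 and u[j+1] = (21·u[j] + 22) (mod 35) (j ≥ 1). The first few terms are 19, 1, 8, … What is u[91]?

29

Computing terms: u[1] = 19,  u[2] = 1,  u[3] = 8,  u[4] = 15,  u[5] = 22,  u[6] = 29,  u[7] = 1.
Since u[7] = u[2] = 1, the sequence is eventually periodic: after a pre-period of length 1 it cycles with period 5.
For j ≥ 2, u[j] depends only on (j - 2) mod 5. (91 - 2) mod 5 = 4, so u[91] = u[6] = 29.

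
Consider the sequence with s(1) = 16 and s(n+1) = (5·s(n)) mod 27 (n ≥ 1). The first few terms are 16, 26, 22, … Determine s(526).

2

Computing terms: s(1) = 16; s(2) = 26; s(3) = 22; s(4) = 2; s(5) = 10; s(6) = 23; s(7) = 7; s(8) = 8; s(9) = 13; s(10) = 11; s(11) = 1; s(12) = 5; s(13) = 25; s(14) = 17; s(15) = 4; s(16) = 20; s(17) = 19; s(18) = 14; s(19) = 16.
Since s(19) = s(1) = 16, the sequence is periodic with period 18.
(526 - 1) mod 18 = 3, so s(526) = s(4) = 2.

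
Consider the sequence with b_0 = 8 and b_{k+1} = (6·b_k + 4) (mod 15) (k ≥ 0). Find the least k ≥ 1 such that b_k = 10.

3

Listing terms: b_0 = 8, b_1 = 7, b_2 = 1, b_3 = 10, b_4 = 4, b_5 = 13, b_6 = 7.
Since b_6 = b_1 = 7, the sequence is eventually periodic: after a pre-period of length 1 it cycles with period 5.
The value 10 first appears (with k ≥ 1) at b_3.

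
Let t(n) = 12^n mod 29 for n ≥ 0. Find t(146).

28

Computing terms: t(0) = 1; t(1) = 12; t(2) = 28; t(3) = 17; t(4) = 1.
The sequence repeats with period 4.
(146 - 0) mod 4 = 2, so t(146) = t(2) = 28.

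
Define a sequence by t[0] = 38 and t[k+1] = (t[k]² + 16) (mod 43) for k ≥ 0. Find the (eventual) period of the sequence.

4

t[0] = 38,  t[1] = 41,  t[2] = 20,  t[3] = 29,  t[4] = 40,  t[5] = 25,  t[6] = 39,  t[7] = 32,  t[8] = 8,  t[9] = 37,  t[10] = 9,  t[11] = 11,  t[12] = 8.
Since t[12] = t[8] = 8, the sequence is eventually periodic: after a pre-period of length 8 it cycles with period 4.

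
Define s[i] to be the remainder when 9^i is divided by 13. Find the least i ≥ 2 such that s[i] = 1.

3

s[1] = 9, s[2] = 3, s[3] = 1, s[4] = 9.
The sequence repeats with period 3.
The value 1 first appears (with i ≥ 2) at s[3].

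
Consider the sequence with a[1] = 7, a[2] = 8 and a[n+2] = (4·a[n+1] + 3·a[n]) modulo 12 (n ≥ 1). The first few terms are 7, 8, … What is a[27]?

Listing terms: a[1] = 7; a[2] = 8; a[3] = 5; a[4] = 8; a[5] = 11; a[6] = 8; a[7] = 5.
Since (a[6], a[7]) = (a[2], a[3]) = (8, 5) (two consecutive terms determine the rest), the sequence is eventually periodic: after a pre-period of length 1 it cycles with period 4.
For n ≥ 2, a[n] depends only on (n - 2) mod 4. (27 - 2) mod 4 = 1, so a[27] = a[3] = 5.

5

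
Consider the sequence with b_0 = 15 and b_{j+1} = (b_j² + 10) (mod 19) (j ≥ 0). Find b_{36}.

7

Computing terms: b_0 = 15,  b_1 = 7,  b_2 = 2,  b_3 = 14,  b_4 = 16,  b_5 = 0,  b_6 = 10,  b_7 = 15.
The sequence repeats with period 7.
So b_{36} = b_{0 + ((36-0) mod 7)} = b_1 = 7.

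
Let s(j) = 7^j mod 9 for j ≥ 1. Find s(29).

4

Computing terms: s(1) = 7,  s(2) = 4,  s(3) = 1,  s(4) = 7.
Since s(4) = s(1) = 7, the sequence is periodic with period 3.
So s(29) = s(1 + ((29-1) mod 3)) = s(2) = 4.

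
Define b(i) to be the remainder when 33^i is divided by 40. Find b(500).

Computing terms: b(1) = 33; b(2) = 9; b(3) = 17; b(4) = 1; b(5) = 33.
The sequence repeats with period 4.
(500 - 1) mod 4 = 3, so b(500) = b(4) = 1.

1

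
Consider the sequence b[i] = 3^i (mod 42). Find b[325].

b[0] = 1,  b[1] = 3,  b[2] = 9,  b[3] = 27,  b[4] = 39,  b[5] = 33,  b[6] = 15,  b[7] = 3.
Since b[7] = b[1] = 3, the sequence is eventually periodic: after a pre-period of length 1 it cycles with period 6.
For i ≥ 1, b[i] depends only on (i - 1) mod 6. (325 - 1) mod 6 = 0, so b[325] = b[1] = 3.

3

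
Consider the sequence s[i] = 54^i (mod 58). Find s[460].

20

Listing terms: s[0] = 1,  s[1] = 54,  s[2] = 16,  s[3] = 52,  s[4] = 24,  s[5] = 20,  s[6] = 36,  s[7] = 30,  s[8] = 54.
Since s[8] = s[1] = 54, the sequence is eventually periodic: after a pre-period of length 1 it cycles with period 7.
For i ≥ 1, s[i] depends only on (i - 1) mod 7. (460 - 1) mod 7 = 4, so s[460] = s[5] = 20.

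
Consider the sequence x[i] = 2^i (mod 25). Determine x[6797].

x[1] = 2,  x[2] = 4,  x[3] = 8,  x[4] = 16,  x[5] = 7,  x[6] = 14,  x[7] = 3,  x[8] = 6,  x[9] = 12,  x[10] = 24,  x[11] = 23,  x[12] = 21,  x[13] = 17,  x[14] = 9,  x[15] = 18,  x[16] = 11,  x[17] = 22,  x[18] = 19,  x[19] = 13,  x[20] = 1,  x[21] = 2.
Since x[21] = x[1] = 2, the sequence is periodic with period 20.
So x[6797] = x[1 + ((6797-1) mod 20)] = x[17] = 22.

22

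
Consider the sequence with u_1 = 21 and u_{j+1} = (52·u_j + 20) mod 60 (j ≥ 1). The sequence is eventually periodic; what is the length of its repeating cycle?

Listing terms: u_1 = 21; u_2 = 32; u_3 = 4; u_4 = 48; u_5 = 56; u_6 = 52; u_7 = 24; u_8 = 8; u_9 = 16; u_{10} = 12; u_{11} = 44; u_{12} = 28; u_{13} = 36; u_{14} = 32.
Since u_{14} = u_2 = 32, the sequence is eventually periodic: after a pre-period of length 1 it cycles with period 12.

12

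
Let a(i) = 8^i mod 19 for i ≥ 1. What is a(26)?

7

Computing terms: a(1) = 8,  a(2) = 7,  a(3) = 18,  a(4) = 11,  a(5) = 12,  a(6) = 1,  a(7) = 8.
The sequence repeats with period 6.
So a(26) = a(1 + ((26-1) mod 6)) = a(2) = 7.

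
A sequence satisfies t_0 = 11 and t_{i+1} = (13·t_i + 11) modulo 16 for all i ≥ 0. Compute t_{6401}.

Listing terms: t_0 = 11,  t_1 = 10,  t_2 = 13,  t_3 = 4,  t_4 = 15,  t_5 = 14,  t_6 = 1,  t_7 = 8,  t_8 = 3,  t_9 = 2,  t_{10} = 5,  t_{11} = 12,  t_{12} = 7,  t_{13} = 6,  t_{14} = 9,  t_{15} = 0,  t_{16} = 11.
Since t_{16} = t_0 = 11, the sequence is periodic with period 16.
So t_{6401} = t_{0 + ((6401-0) mod 16)} = t_1 = 10.

10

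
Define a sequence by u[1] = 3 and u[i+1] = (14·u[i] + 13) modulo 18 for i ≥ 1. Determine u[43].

Computing terms: u[1] = 3, u[2] = 1, u[3] = 9, u[4] = 13, u[5] = 15, u[6] = 7, u[7] = 3.
The sequence repeats with period 6.
So u[43] = u[1 + ((43-1) mod 6)] = u[1] = 3.

3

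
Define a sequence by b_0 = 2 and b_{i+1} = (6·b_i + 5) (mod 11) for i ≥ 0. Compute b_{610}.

Listing terms: b_0 = 2,  b_1 = 6,  b_2 = 8,  b_3 = 9,  b_4 = 4,  b_5 = 7,  b_6 = 3,  b_7 = 1,  b_8 = 0,  b_9 = 5,  b_{10} = 2.
The sequence repeats with period 10.
So b_{610} = b_{0 + ((610-0) mod 10)} = b_0 = 2.

2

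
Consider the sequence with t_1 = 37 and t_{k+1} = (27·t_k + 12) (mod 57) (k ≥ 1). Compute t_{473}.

36

Listing terms: t_1 = 37; t_2 = 42; t_3 = 6; t_4 = 3; t_5 = 36; t_6 = 15; t_7 = 18; t_8 = 42.
Since t_8 = t_2 = 42, the sequence is eventually periodic: after a pre-period of length 1 it cycles with period 6.
For k ≥ 2, t_k depends only on (k - 2) mod 6. (473 - 2) mod 6 = 3, so t_{473} = t_5 = 36.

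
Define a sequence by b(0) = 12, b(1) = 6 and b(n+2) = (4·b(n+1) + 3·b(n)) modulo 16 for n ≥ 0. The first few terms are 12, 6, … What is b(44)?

Computing terms: b(0) = 12, b(1) = 6, b(2) = 12, b(3) = 2, b(4) = 12, b(5) = 6.
The sequence repeats with period 4.
So b(44) = b(0 + ((44-0) mod 4)) = b(0) = 12.

12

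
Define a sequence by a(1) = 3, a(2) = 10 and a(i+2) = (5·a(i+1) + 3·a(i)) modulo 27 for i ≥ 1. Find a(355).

26

We have a(1) = 3; a(2) = 10; a(3) = 5; a(4) = 1; a(5) = 20; a(6) = 22; a(7) = 8; a(8) = 25; a(9) = 14; a(10) = 10; a(11) = 11; a(12) = 4; a(13) = 26; a(14) = 7; a(15) = 5; a(16) = 19; a(17) = 2; a(18) = 13; a(19) = 17; a(20) = 16; a(21) = 23; a(22) = 1; a(23) = 20.
Since (a(22), a(23)) = (a(4), a(5)) = (1, 20) (two consecutive terms determine the rest), the sequence is eventually periodic: after a pre-period of length 3 it cycles with period 18.
For i ≥ 4, a(i) depends only on (i - 4) mod 18. (355 - 4) mod 18 = 9, so a(355) = a(13) = 26.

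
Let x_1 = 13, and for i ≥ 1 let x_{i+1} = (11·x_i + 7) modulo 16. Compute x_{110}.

x_1 = 13,  x_2 = 6,  x_3 = 9,  x_4 = 10,  x_5 = 5,  x_6 = 14,  x_7 = 1,  x_8 = 2,  x_9 = 13.
Since x_9 = x_1 = 13, the sequence is periodic with period 8.
So x_{110} = x_{1 + ((110-1) mod 8)} = x_6 = 14.

14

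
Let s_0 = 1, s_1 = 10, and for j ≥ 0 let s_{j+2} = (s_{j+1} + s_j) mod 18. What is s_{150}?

13

Listing terms: s_0 = 1,  s_1 = 10,  s_2 = 11,  s_3 = 3,  s_4 = 14,  s_5 = 17,  s_6 = 13,  s_7 = 12,  s_8 = 7,  s_9 = 1,  s_{10} = 8,  s_{11} = 9,  s_{12} = 17,  s_{13} = 8,  s_{14} = 7,  s_{15} = 15,  s_{16} = 4,  s_{17} = 1,  s_{18} = 5,  s_{19} = 6,  s_{20} = 11,  s_{21} = 17,  s_{22} = 10,  s_{23} = 9,  s_{24} = 1,  s_{25} = 10.
Since (s_{24}, s_{25}) = (s_0, s_1) = (1, 10) (two consecutive terms determine the rest), the sequence is periodic with period 24.
(150 - 0) mod 24 = 6, so s_{150} = s_6 = 13.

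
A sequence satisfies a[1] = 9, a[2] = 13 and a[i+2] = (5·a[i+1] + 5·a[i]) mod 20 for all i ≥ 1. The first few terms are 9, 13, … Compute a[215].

5

Listing terms: a[1] = 9,  a[2] = 13,  a[3] = 10,  a[4] = 15,  a[5] = 5,  a[6] = 0,  a[7] = 5,  a[8] = 5,  a[9] = 10,  a[10] = 15.
Since (a[9], a[10]) = (a[3], a[4]) = (10, 15) (two consecutive terms determine the rest), the sequence is eventually periodic: after a pre-period of length 2 it cycles with period 6.
For i ≥ 3, a[i] depends only on (i - 3) mod 6. (215 - 3) mod 6 = 2, so a[215] = a[5] = 5.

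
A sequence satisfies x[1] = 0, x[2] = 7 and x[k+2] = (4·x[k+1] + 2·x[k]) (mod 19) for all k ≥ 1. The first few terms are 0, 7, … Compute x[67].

Listing terms: x[1] = 0; x[2] = 7; x[3] = 9; x[4] = 12; x[5] = 9; x[6] = 3; x[7] = 11; x[8] = 12; x[9] = 13; x[10] = 0; x[11] = 7.
Since (x[10], x[11]) = (x[1], x[2]) = (0, 7) (two consecutive terms determine the rest), the sequence is periodic with period 9.
So x[67] = x[1 + ((67-1) mod 9)] = x[4] = 12.

12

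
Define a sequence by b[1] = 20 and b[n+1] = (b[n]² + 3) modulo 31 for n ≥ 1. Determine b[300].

Computing terms: b[1] = 20,  b[2] = 0,  b[3] = 3,  b[4] = 12,  b[5] = 23,  b[6] = 5,  b[7] = 28,  b[8] = 12.
Since b[8] = b[4] = 12, the sequence is eventually periodic: after a pre-period of length 3 it cycles with period 4.
For n ≥ 4, b[n] depends only on (n - 4) mod 4. (300 - 4) mod 4 = 0, so b[300] = b[4] = 12.

12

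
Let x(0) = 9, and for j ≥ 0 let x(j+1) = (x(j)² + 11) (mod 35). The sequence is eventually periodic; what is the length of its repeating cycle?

6

Computing terms: x(0) = 9; x(1) = 22; x(2) = 5; x(3) = 1; x(4) = 12; x(5) = 15; x(6) = 26; x(7) = 22.
Since x(7) = x(1) = 22, the sequence is eventually periodic: after a pre-period of length 1 it cycles with period 6.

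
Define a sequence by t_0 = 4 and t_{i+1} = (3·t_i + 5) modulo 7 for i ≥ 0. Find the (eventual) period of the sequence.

6

Computing terms: t_0 = 4, t_1 = 3, t_2 = 0, t_3 = 5, t_4 = 6, t_5 = 2, t_6 = 4.
The sequence repeats with period 6.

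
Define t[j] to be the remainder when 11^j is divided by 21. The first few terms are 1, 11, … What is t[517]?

11

We have t[0] = 1,  t[1] = 11,  t[2] = 16,  t[3] = 8,  t[4] = 4,  t[5] = 2,  t[6] = 1.
The sequence repeats with period 6.
(517 - 0) mod 6 = 1, so t[517] = t[1] = 11.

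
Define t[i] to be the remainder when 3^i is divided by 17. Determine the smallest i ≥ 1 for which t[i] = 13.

4

t[0] = 1,  t[1] = 3,  t[2] = 9,  t[3] = 10,  t[4] = 13,  t[5] = 5,  t[6] = 15,  t[7] = 11,  t[8] = 16,  t[9] = 14,  t[10] = 8,  t[11] = 7,  t[12] = 4,  t[13] = 12,  t[14] = 2,  t[15] = 6,  t[16] = 1.
Since t[16] = t[0] = 1, the sequence is periodic with period 16.
The value 13 first appears (with i ≥ 1) at t[4].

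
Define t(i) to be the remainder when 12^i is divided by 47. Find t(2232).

t(1) = 12,  t(2) = 3,  t(3) = 36,  t(4) = 9,  t(5) = 14,  t(6) = 27,  t(7) = 42,  t(8) = 34,  t(9) = 32,  t(10) = 8,  t(11) = 2,  t(12) = 24,  t(13) = 6,  t(14) = 25,  t(15) = 18,  t(16) = 28,  t(17) = 7,  t(18) = 37,  t(19) = 21,  t(20) = 17,  t(21) = 16,  t(22) = 4,  t(23) = 1,  t(24) = 12.
The sequence repeats with period 23.
So t(2232) = t(1 + ((2232-1) mod 23)) = t(1) = 12.

12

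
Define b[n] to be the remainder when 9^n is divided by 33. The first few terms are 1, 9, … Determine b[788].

3

Listing terms: b[0] = 1, b[1] = 9, b[2] = 15, b[3] = 3, b[4] = 27, b[5] = 12, b[6] = 9.
Since b[6] = b[1] = 9, the sequence is eventually periodic: after a pre-period of length 1 it cycles with period 5.
For n ≥ 1, b[n] depends only on (n - 1) mod 5. (788 - 1) mod 5 = 2, so b[788] = b[3] = 3.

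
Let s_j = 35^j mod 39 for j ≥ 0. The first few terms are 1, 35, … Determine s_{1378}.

Computing terms: s_0 = 1; s_1 = 35; s_2 = 16; s_3 = 14; s_4 = 22; s_5 = 29; s_6 = 1.
Since s_6 = s_0 = 1, the sequence is periodic with period 6.
So s_{1378} = s_{0 + ((1378-0) mod 6)} = s_4 = 22.

22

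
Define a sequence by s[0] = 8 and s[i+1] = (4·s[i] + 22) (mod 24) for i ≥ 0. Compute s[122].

Listing terms: s[0] = 8; s[1] = 6; s[2] = 22; s[3] = 14; s[4] = 6.
Since s[4] = s[1] = 6, the sequence is eventually periodic: after a pre-period of length 1 it cycles with period 3.
For i ≥ 1, s[i] depends only on (i - 1) mod 3. (122 - 1) mod 3 = 1, so s[122] = s[2] = 22.

22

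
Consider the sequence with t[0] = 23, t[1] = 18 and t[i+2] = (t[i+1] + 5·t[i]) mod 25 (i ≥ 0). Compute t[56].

Computing terms: t[0] = 23,  t[1] = 18,  t[2] = 8,  t[3] = 23,  t[4] = 13,  t[5] = 3,  t[6] = 18,  t[7] = 8.
Since (t[6], t[7]) = (t[1], t[2]) = (18, 8) (two consecutive terms determine the rest), the sequence is eventually periodic: after a pre-period of length 1 it cycles with period 5.
For i ≥ 1, t[i] depends only on (i - 1) mod 5. (56 - 1) mod 5 = 0, so t[56] = t[1] = 18.

18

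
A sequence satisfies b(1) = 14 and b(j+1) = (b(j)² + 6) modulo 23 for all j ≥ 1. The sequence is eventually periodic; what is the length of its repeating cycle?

5

We have b(1) = 14; b(2) = 18; b(3) = 8; b(4) = 1; b(5) = 7; b(6) = 9; b(7) = 18.
Since b(7) = b(2) = 18, the sequence is eventually periodic: after a pre-period of length 1 it cycles with period 5.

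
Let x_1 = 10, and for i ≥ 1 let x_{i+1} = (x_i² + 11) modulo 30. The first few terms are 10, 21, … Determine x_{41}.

26

Computing terms: x_1 = 10, x_2 = 21, x_3 = 2, x_4 = 15, x_5 = 26, x_6 = 27, x_7 = 20, x_8 = 21.
Since x_8 = x_2 = 21, the sequence is eventually periodic: after a pre-period of length 1 it cycles with period 6.
For i ≥ 2, x_i depends only on (i - 2) mod 6. (41 - 2) mod 6 = 3, so x_{41} = x_5 = 26.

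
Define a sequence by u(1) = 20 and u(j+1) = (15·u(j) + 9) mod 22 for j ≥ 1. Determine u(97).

12

We have u(1) = 20; u(2) = 1; u(3) = 2; u(4) = 17; u(5) = 0; u(6) = 9; u(7) = 12; u(8) = 13; u(9) = 6; u(10) = 11; u(11) = 20.
Since u(11) = u(1) = 20, the sequence is periodic with period 10.
(97 - 1) mod 10 = 6, so u(97) = u(7) = 12.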